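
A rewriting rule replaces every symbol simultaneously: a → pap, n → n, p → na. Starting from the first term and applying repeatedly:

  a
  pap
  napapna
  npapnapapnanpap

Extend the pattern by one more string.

φ(npapnapapnanpap) expands symbol-by-symbol to n na pap na n pap na pap na n pap n na pap na; joining the 15 pieces gives the next term.

nnapapnanpapnapapnanpapnnapapna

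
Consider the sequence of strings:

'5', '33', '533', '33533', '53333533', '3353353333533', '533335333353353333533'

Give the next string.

3353353333533533335333353353333533

This is a Fibonacci-style word recurrence s(k) = s(k−2)·s(k−1): e.g. 5·33 = 533.
Continuing: 3353353333533 · 533335333353353333533 gives term 8.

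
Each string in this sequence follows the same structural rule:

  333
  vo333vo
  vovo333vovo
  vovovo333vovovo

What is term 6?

vovovovovo333vovovovovo

s(k+1) = vo·s(k)·vo, so each term gains vo as a prefix and vo as a suffix.
From vovovo333vovovo, 2 further steps: vovovo333vovovo → vovovovo333vovovovo → (answer).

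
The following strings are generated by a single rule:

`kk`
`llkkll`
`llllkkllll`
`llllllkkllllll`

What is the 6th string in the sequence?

llllllllllkkllllllllll

s(k+1) = ll·s(k)·ll, so each term gains ll as a prefix and ll as a suffix.
From llllllkkllllll, 2 further steps: llllllkkllllll → llllllllkkllllllll → (answer).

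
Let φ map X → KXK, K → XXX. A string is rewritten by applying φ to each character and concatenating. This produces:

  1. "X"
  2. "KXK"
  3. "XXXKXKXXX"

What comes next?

Apply φ to XXXKXKXXX symbol by symbol: X→KXK, X→KXK, X→KXK, K→XXX, X→KXK, K→XXX, X→KXK, X→KXK, X→KXK; joined: KXK KXK KXK XXX KXK XXX KXK KXK KXK.

KXKKXKKXKXXXKXKXXXKXKKXKKXK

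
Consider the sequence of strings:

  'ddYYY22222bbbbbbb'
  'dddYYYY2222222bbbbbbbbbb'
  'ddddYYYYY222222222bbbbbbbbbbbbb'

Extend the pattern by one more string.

Term n consists of n d's, followed by n+1 Y's, followed by 2n+1 2's, followed by 3n+1 b's, where the shown terms are n = 2, 3, 4.
At n = 5 the blocks have lengths 5, 6, 11, 16.

dddddYYYYYY22222222222bbbbbbbbbbbbbbbb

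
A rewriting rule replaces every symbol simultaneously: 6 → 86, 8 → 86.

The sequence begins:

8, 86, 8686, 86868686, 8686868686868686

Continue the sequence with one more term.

φ(8686868686868686) expands symbol-by-symbol to 86 86 86 86 86 86 86 86 86 86 86 86 86 86 86 86; joining the 16 pieces gives the next term.

86868686868686868686868686868686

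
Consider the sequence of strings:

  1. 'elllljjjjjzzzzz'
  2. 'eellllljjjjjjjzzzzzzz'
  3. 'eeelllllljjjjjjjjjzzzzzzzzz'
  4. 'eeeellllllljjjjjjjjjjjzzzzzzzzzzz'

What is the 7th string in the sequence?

eeeeeeelllllllllljjjjjjjjjjjjjjjjjzzzzzzzzzzzzzzzzz

Term n consists of n-1 e's, followed by n+2 l's, followed by 2n+1 j's, followed by 2n+1 z's, where the shown terms are n = 2, 3, 4, 5.
For term 7, n = 8, so the run lengths are 7, 10, 17, 17.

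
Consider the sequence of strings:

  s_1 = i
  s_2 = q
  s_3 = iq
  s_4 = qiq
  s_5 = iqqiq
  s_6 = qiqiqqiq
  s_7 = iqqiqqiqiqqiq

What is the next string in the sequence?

qiqiqqiqiqqiqqiqiqqiq

From term 3 onward, concatenate the second-to-last term with the last: i·q = iq, q·iq = qiq, …
So term 8 is qiqiqqiq·iqqiqqiqiqqiq.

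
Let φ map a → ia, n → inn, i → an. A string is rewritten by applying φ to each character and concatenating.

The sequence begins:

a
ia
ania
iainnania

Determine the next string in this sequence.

Rewriting each symbol of iainnania: i→an, a→ia, i→an, n→inn, n→inn, a→ia, n→inn, i→an, a→ia, which concatenates to an ia an inn inn ia inn an ia.

aniaaninninniainnania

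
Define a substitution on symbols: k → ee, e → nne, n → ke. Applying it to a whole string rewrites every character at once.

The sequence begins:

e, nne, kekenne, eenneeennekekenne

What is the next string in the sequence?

Rewriting the 17 symbols of eenneeennekekenne one by one yields nne nne ke ke nne nne nne ke ke nne ee nne ee nne ke ke nne; concatenated:

nnennekekennennennekekenneeenneeennekekenne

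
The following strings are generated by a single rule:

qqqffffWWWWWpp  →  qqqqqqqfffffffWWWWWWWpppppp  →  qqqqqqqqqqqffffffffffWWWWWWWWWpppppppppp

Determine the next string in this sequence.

qqqqqqqqqqqqqqqfffffffffffffWWWWWWWWWWWpppppppppppppp

Reading off run lengths: q runs 3, 7, 11; f runs 4, 7, 10; W runs 5, 7, 9; p runs 2, 6, 10 — each is linear in n (n = 1, 2, …).
Setting n = 4 gives 15, 13, 11, 14 characters in each block.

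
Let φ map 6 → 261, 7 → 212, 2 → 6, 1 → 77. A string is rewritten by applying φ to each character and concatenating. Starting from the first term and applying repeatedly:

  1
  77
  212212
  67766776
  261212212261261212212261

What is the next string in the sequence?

6261776776677662617762617767766776626177

Applying the rule to each of the 24 symbols of 261212212261261212212261 gives the pieces 6 261 77 6 77 6 6 77 6 6 261 77 6 261 77 6 77 6 6 77 6 6 261 77, which concatenate to the answer.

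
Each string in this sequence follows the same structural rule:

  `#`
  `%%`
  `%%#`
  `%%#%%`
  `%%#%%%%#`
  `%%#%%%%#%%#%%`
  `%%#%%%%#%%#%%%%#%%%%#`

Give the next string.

This is a Fibonacci-style word recurrence s(k) = s(k−1)·s(k−2): e.g. %%·# = %%#.
Continuing: %%#%%%%#%%#%%%%#%%%%# · %%#%%%%#%%#%% gives term 8.

%%#%%%%#%%#%%%%#%%%%#%%#%%%%#%%#%%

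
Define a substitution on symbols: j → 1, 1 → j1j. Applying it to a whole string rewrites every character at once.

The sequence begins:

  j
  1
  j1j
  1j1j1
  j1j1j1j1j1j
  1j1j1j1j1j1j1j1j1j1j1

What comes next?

φ(1j1j1j1j1j1j1j1j1j1j1) expands symbol-by-symbol to j1j 1 j1j 1 j1j 1 j1j 1 j1j 1 j1j 1 j1j 1 j1j 1 j1j 1 j1j 1 j1j; joining the 21 pieces gives the next term.

j1j1j1j1j1j1j1j1j1j1j1j1j1j1j1j1j1j1j1j1j1j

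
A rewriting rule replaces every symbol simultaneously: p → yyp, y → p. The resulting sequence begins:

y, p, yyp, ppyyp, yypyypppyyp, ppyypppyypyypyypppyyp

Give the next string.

yypyypppyypyypyypppyypppyypppyypyypyypppyyp

Applying the rule to each of the 21 symbols of ppyypppyypyypyypppyyp gives the pieces yyp yyp p p yyp yyp yyp p p yyp p p yyp p p yyp yyp yyp p p yyp, which concatenate to the answer.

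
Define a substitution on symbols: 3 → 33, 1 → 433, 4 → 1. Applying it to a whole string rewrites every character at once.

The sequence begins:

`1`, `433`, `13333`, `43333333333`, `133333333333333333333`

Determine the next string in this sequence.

Applying the rule to each of the 21 symbols of 133333333333333333333 gives the pieces 433 33 33 33 33 33 33 33 33 33 33 33 33 33 33 33 33 33 33 33 33, which concatenate to the answer.

4333333333333333333333333333333333333333333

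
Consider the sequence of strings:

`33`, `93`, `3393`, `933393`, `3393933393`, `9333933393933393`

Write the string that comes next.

33939333939333933393933393

From term 3 onward, concatenate the second-to-last term with the last: 33·93 = 3393, 93·3393 = 933393, …
The next term joins 3393933393 and 9333933393933393.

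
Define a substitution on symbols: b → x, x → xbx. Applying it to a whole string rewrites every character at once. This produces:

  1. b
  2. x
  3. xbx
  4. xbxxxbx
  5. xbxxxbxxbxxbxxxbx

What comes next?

xbxxxbxxbxxbxxxbxxbxxxbxxbxxxbxxbxxbxxxbx

φ(xbxxxbxxbxxbxxxbx) expands symbol-by-symbol to xbx x xbx xbx xbx x xbx xbx x xbx xbx x xbx xbx xbx x xbx; joining the 17 pieces gives the next term.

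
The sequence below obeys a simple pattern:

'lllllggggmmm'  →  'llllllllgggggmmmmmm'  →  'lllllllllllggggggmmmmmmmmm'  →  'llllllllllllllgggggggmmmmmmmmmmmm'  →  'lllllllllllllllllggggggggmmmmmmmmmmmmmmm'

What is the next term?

The n-th term is 3n+2 l's then n+3 g's then 3n m's (n = 1, 2, …).
For the next term, n = 6, so the run lengths are 20, 9, 18.

llllllllllllllllllllgggggggggmmmmmmmmmmmmmmmmmm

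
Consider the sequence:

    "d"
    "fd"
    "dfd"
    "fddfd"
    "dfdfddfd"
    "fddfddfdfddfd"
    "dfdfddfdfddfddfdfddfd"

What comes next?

Each term (from the third on) is the two preceding terms concatenated in order: term 3 = d·fd = dfd.
The next term joins fddfddfdfddfd and dfdfddfdfddfddfdfddfd.

fddfddfdfddfddfdfddfdfddfddfdfddfd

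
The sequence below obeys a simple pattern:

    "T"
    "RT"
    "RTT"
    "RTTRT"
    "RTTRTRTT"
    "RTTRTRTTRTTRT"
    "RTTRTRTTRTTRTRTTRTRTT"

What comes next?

RTTRTRTTRTTRTRTTRTRTTRTTRTRTTRTTRT

From term 3 onward, concatenate the last term with the second-to-last: RT·T = RTT, RTT·RT = RTTRT, …
The next term joins RTTRTRTTRTTRTRTTRTRTT and RTTRTRTTRTTRT.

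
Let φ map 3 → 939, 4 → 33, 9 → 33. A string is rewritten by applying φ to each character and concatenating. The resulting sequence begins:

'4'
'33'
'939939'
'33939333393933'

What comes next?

Replace each of the 14 characters of 33939333393933 in place — 939 939 33 939 33 939 939 939 939 33 939 33 939 939 — and concatenate.

93993933939339399399399393393933939939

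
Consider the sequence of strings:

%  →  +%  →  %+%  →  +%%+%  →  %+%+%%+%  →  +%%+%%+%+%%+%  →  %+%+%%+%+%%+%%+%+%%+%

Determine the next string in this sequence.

From term 3 onward, concatenate the second-to-last term with the last: %·+% = %+%, +%·%+% = +%%+%, …
Continuing: +%%+%%+%+%%+% · %+%+%%+%+%%+%%+%+%%+% gives term 8.

+%%+%%+%+%%+%%+%+%%+%+%%+%%+%+%%+%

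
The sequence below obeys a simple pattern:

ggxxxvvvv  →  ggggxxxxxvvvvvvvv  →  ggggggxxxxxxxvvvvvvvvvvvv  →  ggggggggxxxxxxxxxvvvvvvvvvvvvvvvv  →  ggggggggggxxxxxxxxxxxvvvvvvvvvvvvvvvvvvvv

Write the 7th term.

ggggggggggggggxxxxxxxxxxxxxxxvvvvvvvvvvvvvvvvvvvvvvvvvvvv

The n-th term is 2n g's then 2n+1 x's then 4n v's (n = 1, 2, …).
At n = 7 the blocks have lengths 14, 15, 28.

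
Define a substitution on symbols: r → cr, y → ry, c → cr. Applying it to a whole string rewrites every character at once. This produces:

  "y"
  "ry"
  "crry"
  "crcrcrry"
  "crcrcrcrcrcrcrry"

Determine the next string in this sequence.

Rewriting the 16 symbols of crcrcrcrcrcrcrry one by one yields cr cr cr cr cr cr cr cr cr cr cr cr cr cr cr ry; concatenated:

crcrcrcrcrcrcrcrcrcrcrcrcrcrcrry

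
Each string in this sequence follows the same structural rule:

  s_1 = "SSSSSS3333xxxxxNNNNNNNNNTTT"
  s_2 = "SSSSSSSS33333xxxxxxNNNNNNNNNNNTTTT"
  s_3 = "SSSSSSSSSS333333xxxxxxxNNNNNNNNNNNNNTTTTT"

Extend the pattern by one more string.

The n-th term is 2n S's then n+1 3's then n+2 x's then 2n+3 N's then n T's, where the shown terms are n = 3, 4, 5.
At n = 6 the blocks have lengths 12, 7, 8, 15, 6.

SSSSSSSSSSSS3333333xxxxxxxxNNNNNNNNNNNNNNNTTTTTT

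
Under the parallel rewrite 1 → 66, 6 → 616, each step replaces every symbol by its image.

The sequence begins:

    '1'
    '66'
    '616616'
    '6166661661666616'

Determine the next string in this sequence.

61666616616616616666166166661661661661666616

Replace each of the 16 characters of 6166661661666616 in place — 616 66 616 616 616 616 66 616 616 66 616 616 616 616 66 616 — and concatenate.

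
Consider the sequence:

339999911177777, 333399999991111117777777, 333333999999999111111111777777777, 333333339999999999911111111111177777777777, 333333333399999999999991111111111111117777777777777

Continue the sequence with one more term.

333333333333999999999999999111111111111111111777777777777777

Reading off run lengths: 3 runs 2, 4, 6, 8, 10; 9 runs 5, 7, 9, 11, 13; 1 runs 3, 6, 9, 12, 15; 7 runs 5, 7, 9, 11, 13 — each is linear in n (n = 1, 2, …).
Setting n = 6 gives 12, 15, 18, 15 characters in each block.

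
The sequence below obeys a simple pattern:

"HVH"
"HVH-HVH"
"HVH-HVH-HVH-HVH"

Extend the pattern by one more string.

Each string is two copies of the previous one joined by '-'.
One more doubling of HVH-HVH-HVH-HVH gives the answer.

HVH-HVH-HVH-HVH-HVH-HVH-HVH-HVH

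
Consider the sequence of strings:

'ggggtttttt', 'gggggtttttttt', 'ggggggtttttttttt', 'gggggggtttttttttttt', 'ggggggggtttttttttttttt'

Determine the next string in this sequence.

The n-th term is n+2 g's then 2n+2 t's, where the shown terms are n = 2, 3, 4, 5, 6.
Setting n = 7 gives 9, 16 characters in each block.

gggggggggtttttttttttttttt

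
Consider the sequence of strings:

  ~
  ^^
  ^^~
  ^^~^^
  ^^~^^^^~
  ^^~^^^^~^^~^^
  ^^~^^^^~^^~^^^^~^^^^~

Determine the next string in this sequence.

^^~^^^^~^^~^^^^~^^^^~^^~^^^^~^^~^^

From term 3 onward, concatenate the last term with the second-to-last: ^^·~ = ^^~, ^^~·^^ = ^^~^^, …
So term 8 is ^^~^^^^~^^~^^^^~^^^^~·^^~^^^^~^^~^^.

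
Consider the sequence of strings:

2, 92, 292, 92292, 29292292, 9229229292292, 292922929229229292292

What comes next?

9229229292292292922929229229292292

This is a Fibonacci-style word recurrence s(k) = s(k−2)·s(k−1): e.g. 2·92 = 292.
Continuing: 9229229292292 · 292922929229229292292 gives term 8.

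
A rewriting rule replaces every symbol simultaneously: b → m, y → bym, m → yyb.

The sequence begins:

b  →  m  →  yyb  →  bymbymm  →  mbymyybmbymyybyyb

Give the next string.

Rewriting the 17 symbols of mbymyybmbymyybyyb one by one yields yyb m bym yyb bym bym m yyb m bym yyb bym bym m bym bym m; concatenated:

yybmbymyybbymbymmyybmbymyybbymbymmbymbymm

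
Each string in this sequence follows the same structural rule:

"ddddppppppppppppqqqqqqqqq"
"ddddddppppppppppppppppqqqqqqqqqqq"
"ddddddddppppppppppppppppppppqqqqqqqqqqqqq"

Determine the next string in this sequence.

Reading off run lengths: d runs 4, 6, 8; p runs 12, 16, 20; q runs 9, 11, 13 — each is linear in n, where the shown terms are n = 3, 4, 5.
For the next term, n = 6, so the run lengths are 10, 24, 15.

ddddddddddppppppppppppppppppppppppqqqqqqqqqqqqqqq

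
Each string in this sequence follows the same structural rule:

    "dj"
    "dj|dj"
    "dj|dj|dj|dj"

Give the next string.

s(k+1) = s(k)·|·s(k) — each term doubles the last with '|' between the halves.
One more doubling of dj|dj|dj|dj gives the answer.

dj|dj|dj|dj|dj|dj|dj|dj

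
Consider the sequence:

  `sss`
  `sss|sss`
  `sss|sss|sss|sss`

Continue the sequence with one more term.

s(k+1) = s(k)·|·s(k) — each term doubles the last with '|' between the halves.
Doubling sss|sss|sss|sss with '|' between the halves:

sss|sss|sss|sss|sss|sss|sss|sss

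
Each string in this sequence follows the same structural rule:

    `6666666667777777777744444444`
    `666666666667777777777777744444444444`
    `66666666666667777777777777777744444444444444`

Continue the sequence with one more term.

6666666666666667777777777777777777744444444444444444

Each string has the form 6^{2n+3} 7^{3n+2} 4^{3n-1}, where the shown terms are n = 3, 4, 5.
For the next term, n = 6, so the run lengths are 15, 20, 17.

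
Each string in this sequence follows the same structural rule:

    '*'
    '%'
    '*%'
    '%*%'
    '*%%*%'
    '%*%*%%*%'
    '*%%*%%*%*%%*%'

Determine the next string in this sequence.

%*%*%%*%*%%*%%*%*%%*%

This is a Fibonacci-style word recurrence s(k) = s(k−2)·s(k−1): e.g. *·% = *%.
Continuing: %*%*%%*% · *%%*%%*%*%%*% gives term 8.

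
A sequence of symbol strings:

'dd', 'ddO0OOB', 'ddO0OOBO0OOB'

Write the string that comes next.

Every step adds O0OOB to the end: s(k+1) = s(k)·O0OOB.
Applying this once more to ddO0OOBO0OOB:

ddO0OOBO0OOBO0OOB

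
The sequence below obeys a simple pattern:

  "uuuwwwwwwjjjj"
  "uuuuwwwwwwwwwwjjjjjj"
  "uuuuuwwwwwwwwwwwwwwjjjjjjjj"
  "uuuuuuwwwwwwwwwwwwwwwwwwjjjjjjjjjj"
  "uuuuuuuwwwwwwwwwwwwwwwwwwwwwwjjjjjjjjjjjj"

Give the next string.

Reading off run lengths: u runs 3, 4, 5, 6, 7; w runs 6, 10, 14, 18, 22; j runs 4, 6, 8, 10, 12 — each is linear in n, where the shown terms are n = 2, 3, 4, 5, 6.
At n = 7 the blocks have lengths 8, 26, 14.

uuuuuuuuwwwwwwwwwwwwwwwwwwwwwwwwwwjjjjjjjjjjjjjj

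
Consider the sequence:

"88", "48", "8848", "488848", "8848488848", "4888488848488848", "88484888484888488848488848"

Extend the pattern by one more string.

From term 3 onward, concatenate the second-to-last term with the last: 88·48 = 8848, 48·8848 = 488848, …
Continuing: 4888488848488848 · 88484888484888488848488848 gives term 8.

488848884848884888484888484888488848488848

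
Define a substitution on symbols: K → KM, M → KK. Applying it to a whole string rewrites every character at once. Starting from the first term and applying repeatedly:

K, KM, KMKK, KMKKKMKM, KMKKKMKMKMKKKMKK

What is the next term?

Replace each of the 16 characters of KMKKKMKMKMKKKMKK in place — KM KK KM KM KM KK KM KK KM KK KM KM KM KK KM KM — and concatenate.

KMKKKMKMKMKKKMKKKMKKKMKMKMKKKMKM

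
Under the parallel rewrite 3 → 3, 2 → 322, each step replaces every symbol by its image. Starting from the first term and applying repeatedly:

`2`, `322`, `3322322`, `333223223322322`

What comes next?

φ(333223223322322) expands symbol-by-symbol to 3 3 3 322 322 3 322 322 3 3 322 322 3 322 322; joining the 15 pieces gives the next term.

3333223223322322333223223322322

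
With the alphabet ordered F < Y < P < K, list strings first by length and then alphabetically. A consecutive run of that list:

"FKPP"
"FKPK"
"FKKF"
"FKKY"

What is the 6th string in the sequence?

Continuing the enumeration 2 steps past FKKY: FKKY → FKKP → (answer).

FKKK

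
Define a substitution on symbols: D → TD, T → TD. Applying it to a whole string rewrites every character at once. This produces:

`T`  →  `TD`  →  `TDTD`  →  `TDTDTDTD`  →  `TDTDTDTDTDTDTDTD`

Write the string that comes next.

TDTDTDTDTDTDTDTDTDTDTDTDTDTDTDTD

φ(TDTDTDTDTDTDTDTD) expands symbol-by-symbol to TD TD TD TD TD TD TD TD TD TD TD TD TD TD TD TD; joining the 16 pieces gives the next term.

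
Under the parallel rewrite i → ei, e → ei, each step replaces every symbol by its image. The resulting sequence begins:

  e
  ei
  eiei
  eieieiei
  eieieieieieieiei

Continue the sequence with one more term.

eieieieieieieieieieieieieieieiei

Applying the rule to each of the 16 symbols of eieieieieieieiei gives the pieces ei ei ei ei ei ei ei ei ei ei ei ei ei ei ei ei, which concatenate to the answer.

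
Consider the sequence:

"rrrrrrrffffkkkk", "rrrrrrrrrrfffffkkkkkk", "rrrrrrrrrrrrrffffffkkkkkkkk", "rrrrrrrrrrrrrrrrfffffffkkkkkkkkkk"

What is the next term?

rrrrrrrrrrrrrrrrrrrffffffffkkkkkkkkkkkk

Each string has the form r^{3n+1} f^{n+2} k^{2n}, where the shown terms are n = 2, 3, 4, 5.
For the next term, n = 6, so the run lengths are 19, 8, 12.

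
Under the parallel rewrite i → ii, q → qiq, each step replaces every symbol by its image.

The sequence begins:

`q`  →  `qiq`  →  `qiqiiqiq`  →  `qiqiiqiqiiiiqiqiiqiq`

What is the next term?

Rewriting the 20 symbols of qiqiiqiqiiiiqiqiiqiq one by one yields qiq ii qiq ii ii qiq ii qiq ii ii ii ii qiq ii qiq ii ii qiq ii qiq; concatenated:

qiqiiqiqiiiiqiqiiqiqiiiiiiiiqiqiiqiqiiiiqiqiiqiq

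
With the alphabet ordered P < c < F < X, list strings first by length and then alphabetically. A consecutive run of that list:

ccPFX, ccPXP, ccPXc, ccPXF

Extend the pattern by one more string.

Find the rightmost character of ccPXF below X, bump it to the next letter, and reset everything to its right to P.

ccPXX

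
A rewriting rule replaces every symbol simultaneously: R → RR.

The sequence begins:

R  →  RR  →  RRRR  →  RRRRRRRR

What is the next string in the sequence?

Expanding RRRRRRRR: R→RR, R→RR, R→RR, R→RR, R→RR, R→RR, R→RR, R→RR. Concatenated: RR RR RR RR RR RR RR RR.

RRRRRRRRRRRRRRRR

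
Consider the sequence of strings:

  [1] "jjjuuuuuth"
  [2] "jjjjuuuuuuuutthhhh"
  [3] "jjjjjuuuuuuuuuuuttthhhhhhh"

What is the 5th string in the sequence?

jjjjjjjuuuuuuuuuuuuuuuuuttttthhhhhhhhhhhhh

Term n consists of n+2 j's, followed by 3n+2 u's, followed by n t's, followed by 3n-2 h's (n = 1, 2, …).
Setting n = 5 gives 7, 17, 5, 13 characters in each block.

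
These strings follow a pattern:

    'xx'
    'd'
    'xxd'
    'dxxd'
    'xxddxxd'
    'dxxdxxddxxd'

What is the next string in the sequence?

This is a Fibonacci-style word recurrence s(k) = s(k−2)·s(k−1): e.g. xx·d = xxd.
So term 7 is xxddxxd·dxxdxxddxxd.

xxddxxddxxdxxddxxd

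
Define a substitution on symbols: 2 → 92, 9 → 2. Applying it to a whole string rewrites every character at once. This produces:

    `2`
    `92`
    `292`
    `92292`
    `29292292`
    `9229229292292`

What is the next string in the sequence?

Rewriting the 13 symbols of 9229229292292 one by one yields 2 92 92 2 92 92 2 92 2 92 92 2 92; concatenated:

292922929229229292292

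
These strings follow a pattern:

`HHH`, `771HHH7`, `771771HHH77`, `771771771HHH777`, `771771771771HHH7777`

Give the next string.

Each term wraps the previous one in 771 on the left and 7 on the right.
Applying this once more to 771771771771HHH7777:

771771771771771HHH77777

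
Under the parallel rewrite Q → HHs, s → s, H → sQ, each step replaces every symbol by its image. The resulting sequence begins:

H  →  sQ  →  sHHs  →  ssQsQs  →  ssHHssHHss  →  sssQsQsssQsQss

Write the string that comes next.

sssHHssHHssssHHssHHsss

Replace each of the 14 characters of sssQsQsssQsQss in place — s s s HHs s HHs s s s HHs s HHs s s — and concatenate.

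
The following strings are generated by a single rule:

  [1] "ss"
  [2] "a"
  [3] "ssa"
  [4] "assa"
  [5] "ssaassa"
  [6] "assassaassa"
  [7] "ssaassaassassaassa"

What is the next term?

Each term (from the third on) is the two preceding terms concatenated in order: term 3 = ss·a = ssa.
The next term joins assassaassa and ssaassaassassaassa.

assassaassassaassaassassaassa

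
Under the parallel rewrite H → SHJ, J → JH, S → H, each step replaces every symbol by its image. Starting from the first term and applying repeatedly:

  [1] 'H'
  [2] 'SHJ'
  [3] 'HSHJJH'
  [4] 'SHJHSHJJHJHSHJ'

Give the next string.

φ(SHJHSHJJHJHSHJ) expands symbol-by-symbol to H SHJ JH SHJ H SHJ JH JH SHJ JH SHJ H SHJ JH; joining the 14 pieces gives the next term.

HSHJJHSHJHSHJJHJHSHJJHSHJHSHJJH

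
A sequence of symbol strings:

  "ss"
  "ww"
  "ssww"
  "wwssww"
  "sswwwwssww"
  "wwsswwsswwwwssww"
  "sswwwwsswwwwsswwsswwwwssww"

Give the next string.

wwsswwsswwwwsswwsswwwwsswwwwsswwsswwwwssww

Each term (from the third on) is the two preceding terms concatenated in order: term 3 = ss·ww = ssww.
Continuing: wwsswwsswwwwssww · sswwwwsswwwwsswwsswwwwssww gives term 8.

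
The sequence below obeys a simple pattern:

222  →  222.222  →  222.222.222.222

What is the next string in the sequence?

s(k+1) = s(k)·.·s(k) — each term doubles the last with '.' between the halves.
Doubling 222.222.222.222 with '.' between the halves:

222.222.222.222.222.222.222.222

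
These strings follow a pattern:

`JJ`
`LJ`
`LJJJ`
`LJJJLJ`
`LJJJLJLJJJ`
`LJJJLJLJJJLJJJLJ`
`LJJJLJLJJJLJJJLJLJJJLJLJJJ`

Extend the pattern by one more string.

LJJJLJLJJJLJJJLJLJJJLJLJJJLJJJLJLJJJLJJJLJ

Each term (from the third on) is the previous term followed by the one before it: term 3 = LJ·JJ = LJJJ.
So term 8 is LJJJLJLJJJLJJJLJLJJJLJLJJJ·LJJJLJLJJJLJJJLJ.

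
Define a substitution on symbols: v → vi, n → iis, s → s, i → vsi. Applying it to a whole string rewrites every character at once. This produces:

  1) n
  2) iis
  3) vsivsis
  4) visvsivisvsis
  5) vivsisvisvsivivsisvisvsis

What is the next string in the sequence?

vivsivisvsisvivsisvisvsivivsivisvsisvivsisvisvsis

Replace each of the 25 characters of vivsisvisvsivivsisvisvsis in place — vi vsi vi s vsi s vi vsi s vi s vsi vi vsi vi s vsi s vi vsi s vi s vsi s — and concatenate.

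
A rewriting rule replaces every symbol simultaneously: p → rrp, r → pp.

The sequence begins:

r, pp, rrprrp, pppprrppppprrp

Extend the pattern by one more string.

φ(pppprrppppprrp) expands symbol-by-symbol to rrp rrp rrp rrp pp pp rrp rrp rrp rrp rrp pp pp rrp; joining the 14 pieces gives the next term.

rrprrprrprrppppprrprrprrprrprrppppprrp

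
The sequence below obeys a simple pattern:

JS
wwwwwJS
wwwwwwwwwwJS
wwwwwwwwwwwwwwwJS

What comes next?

Every step adds wwwww at the front: s(k+1) = wwwww·s(k).
Applying this once more to wwwwwwwwwwwwwwwJS:

wwwwwwwwwwwwwwwwwwwwJS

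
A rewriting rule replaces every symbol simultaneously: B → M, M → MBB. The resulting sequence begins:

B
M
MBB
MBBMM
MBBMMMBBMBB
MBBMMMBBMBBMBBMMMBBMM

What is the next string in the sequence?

MBBMMMBBMBBMBBMMMBBMMMBBMMMBBMBBMBBMMMBBMBB

φ(MBBMMMBBMBBMBBMMMBBMM) expands symbol-by-symbol to MBB M M MBB MBB MBB M M MBB M M MBB M M MBB MBB MBB M M MBB MBB; joining the 21 pieces gives the next term.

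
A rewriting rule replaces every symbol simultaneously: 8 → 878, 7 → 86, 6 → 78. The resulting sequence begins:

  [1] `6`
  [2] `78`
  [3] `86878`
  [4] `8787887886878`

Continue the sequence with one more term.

Replace each of the 13 characters of 8787887886878 in place — 878 86 878 86 878 878 86 878 878 78 878 86 878 — and concatenate.

8788687886878878868788787887886878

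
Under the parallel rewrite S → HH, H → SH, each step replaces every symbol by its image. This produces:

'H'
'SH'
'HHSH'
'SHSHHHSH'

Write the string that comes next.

Expanding SHSHHHSH: S→HH, H→SH, S→HH, H→SH, H→SH, H→SH, S→HH, H→SH. Concatenated: HH SH HH SH SH SH HH SH.

HHSHHHSHSHSHHHSH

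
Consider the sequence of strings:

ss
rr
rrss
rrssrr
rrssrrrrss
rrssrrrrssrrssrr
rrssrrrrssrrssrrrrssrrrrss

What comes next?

rrssrrrrssrrssrrrrssrrrrssrrssrrrrssrrssrr

Each term (from the third on) is the previous term followed by the one before it: term 3 = rr·ss = rrss.
Continuing: rrssrrrrssrrssrrrrssrrrrss · rrssrrrrssrrssrr gives term 8.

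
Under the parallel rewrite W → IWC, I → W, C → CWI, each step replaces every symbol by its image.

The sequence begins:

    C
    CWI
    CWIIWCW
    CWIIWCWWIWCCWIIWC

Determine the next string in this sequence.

CWIIWCWWIWCCWIIWCIWCWIWCCWICWIIWCWWIWCCWI

Replace each of the 17 characters of CWIIWCWWIWCCWIIWC in place — CWI IWC W W IWC CWI IWC IWC W IWC CWI CWI IWC W W IWC CWI — and concatenate.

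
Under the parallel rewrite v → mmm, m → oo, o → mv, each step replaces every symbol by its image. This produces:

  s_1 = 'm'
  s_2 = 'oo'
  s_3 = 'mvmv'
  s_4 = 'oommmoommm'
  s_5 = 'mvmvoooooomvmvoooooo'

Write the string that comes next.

oommmoommmmvmvmvmvmvmvoommmoommmmvmvmvmvmvmv

Replace each of the 20 characters of mvmvoooooomvmvoooooo in place — oo mmm oo mmm mv mv mv mv mv mv oo mmm oo mmm mv mv mv mv mv mv — and concatenate.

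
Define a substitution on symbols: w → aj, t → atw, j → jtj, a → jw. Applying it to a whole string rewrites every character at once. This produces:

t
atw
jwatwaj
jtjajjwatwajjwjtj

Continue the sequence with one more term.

Rewriting the 17 symbols of jtjajjwatwajjwjtj one by one yields jtj atw jtj jw jtj jtj aj jw atw aj jw jtj jtj aj jtj atw jtj; concatenated:

jtjatwjtjjwjtjjtjajjwatwajjwjtjjtjajjtjatwjtj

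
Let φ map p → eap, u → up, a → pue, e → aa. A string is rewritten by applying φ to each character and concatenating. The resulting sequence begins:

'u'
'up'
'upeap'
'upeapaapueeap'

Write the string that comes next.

Rewriting the 13 symbols of upeapaapueeap one by one yields up eap aa pue eap pue pue eap up aa aa pue eap; concatenated:

upeapaapueeappuepueeapupaaaapueeap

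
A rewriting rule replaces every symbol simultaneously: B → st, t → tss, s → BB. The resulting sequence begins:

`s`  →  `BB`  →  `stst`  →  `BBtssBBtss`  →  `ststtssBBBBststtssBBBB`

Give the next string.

BBtssBBtsstssBBBBststststBBtssBBtsstssBBBBstststst

Applying the rule to each of the 22 symbols of ststtssBBBBststtssBBBB gives the pieces BB tss BB tss tss BB BB st st st st BB tss BB tss tss BB BB st st st st, which concatenate to the answer.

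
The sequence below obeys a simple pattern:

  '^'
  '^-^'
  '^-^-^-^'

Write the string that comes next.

Each string is two copies of the previous one joined by '-'.
So the next term is two copies of ^-^-^-^ with '-' between the halves.

^-^-^-^-^-^-^-^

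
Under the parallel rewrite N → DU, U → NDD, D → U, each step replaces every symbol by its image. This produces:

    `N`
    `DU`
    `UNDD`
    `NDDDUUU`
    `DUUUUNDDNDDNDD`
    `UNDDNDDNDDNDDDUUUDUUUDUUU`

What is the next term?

Replace each of the 25 characters of UNDDNDDNDDNDDDUUUDUUUDUUU in place — NDD DU U U DU U U DU U U DU U U U NDD NDD NDD U NDD NDD NDD U NDD NDD NDD — and concatenate.

NDDDUUUDUUUDUUUDUUUUNDDNDDNDDUNDDNDDNDDUNDDNDDNDD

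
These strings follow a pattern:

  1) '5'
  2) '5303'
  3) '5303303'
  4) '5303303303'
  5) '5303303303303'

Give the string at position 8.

5303303303303303303303

Every step adds 303 to the end: s(k+1) = s(k)·303.
From 5303303303303, 3 further steps: 5303303303303 → 5303303303303303 → 5303303303303303303 → (answer).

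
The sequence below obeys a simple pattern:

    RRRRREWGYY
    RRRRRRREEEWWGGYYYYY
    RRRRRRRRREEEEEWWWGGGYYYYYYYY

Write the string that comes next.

RRRRRRRRRRREEEEEEEWWWWGGGGYYYYYYYYYYY

The n-th term is 2n+3 R's then 2n-1 E's then n W's then n G's then 3n-1 Y's (n = 1, 2, …).
Setting n = 4 gives 11, 7, 4, 4, 11 characters in each block.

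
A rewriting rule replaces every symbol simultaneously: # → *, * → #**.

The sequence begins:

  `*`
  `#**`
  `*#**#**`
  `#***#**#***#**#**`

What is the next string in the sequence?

φ(#***#**#***#**#**) expands symbol-by-symbol to * #** #** #** * #** #** * #** #** #** * #** #** * #** #**; joining the 17 pieces gives the next term.

*#**#**#***#**#***#**#**#***#**#***#**#**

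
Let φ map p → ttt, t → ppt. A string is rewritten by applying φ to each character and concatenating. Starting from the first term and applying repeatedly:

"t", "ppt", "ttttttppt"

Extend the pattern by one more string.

pptpptpptpptpptpptttttttppt

Expanding ttttttppt: t→ppt, t→ppt, t→ppt, t→ppt, t→ppt, t→ppt, p→ttt, p→ttt, t→ppt. Concatenated: ppt ppt ppt ppt ppt ppt ttt ttt ppt.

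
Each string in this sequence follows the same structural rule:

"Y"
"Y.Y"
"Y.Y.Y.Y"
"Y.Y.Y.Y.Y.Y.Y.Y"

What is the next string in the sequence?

Every step duplicates the string with '.' between the halves.
Doubling Y.Y.Y.Y.Y.Y.Y.Y with '.' between the halves:

Y.Y.Y.Y.Y.Y.Y.Y.Y.Y.Y.Y.Y.Y.Y.Y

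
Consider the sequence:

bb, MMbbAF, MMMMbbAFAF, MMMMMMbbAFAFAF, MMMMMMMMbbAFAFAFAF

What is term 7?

Each term wraps the previous one in MM on the left and AF on the right.
From MMMMMMMMbbAFAFAFAF, 2 further steps: MMMMMMMMbbAFAFAFAF → MMMMMMMMMMbbAFAFAFAFAF → (answer).

MMMMMMMMMMMMbbAFAFAFAFAFAF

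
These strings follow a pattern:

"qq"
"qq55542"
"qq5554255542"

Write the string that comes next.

qq555425554255542

Every step adds 55542 to the end: s(k+1) = s(k)·55542.
So the next term is qq5554255542·55542.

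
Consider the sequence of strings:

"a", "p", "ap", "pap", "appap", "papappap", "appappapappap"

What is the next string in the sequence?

papappapappappapappap

From term 3 onward, concatenate the second-to-last term with the last: a·p = ap, p·ap = pap, …
So term 8 is papappap·appappapappap.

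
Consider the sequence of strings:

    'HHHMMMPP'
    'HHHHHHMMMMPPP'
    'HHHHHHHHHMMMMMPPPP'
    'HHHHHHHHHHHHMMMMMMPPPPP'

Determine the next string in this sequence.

HHHHHHHHHHHHHHHMMMMMMMPPPPPP

Term n consists of 3n H's, followed by n+2 M's, followed by n+1 P's (n = 1, 2, …).
Setting n = 5 gives 15, 7, 6 characters in each block.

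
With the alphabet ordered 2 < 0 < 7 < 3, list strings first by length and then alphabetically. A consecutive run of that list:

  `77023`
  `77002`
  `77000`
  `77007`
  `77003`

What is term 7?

77070

Stepping forward 2 times from 77003: 77003 → 77072, then the target.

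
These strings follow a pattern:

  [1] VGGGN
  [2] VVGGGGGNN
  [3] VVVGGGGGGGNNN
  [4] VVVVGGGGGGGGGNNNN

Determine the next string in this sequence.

VVVVVGGGGGGGGGGGNNNNN

The n-th term is n V's then 2n+1 G's then n N's (n = 1, 2, …).
For the next term, n = 5, so the run lengths are 5, 11, 5.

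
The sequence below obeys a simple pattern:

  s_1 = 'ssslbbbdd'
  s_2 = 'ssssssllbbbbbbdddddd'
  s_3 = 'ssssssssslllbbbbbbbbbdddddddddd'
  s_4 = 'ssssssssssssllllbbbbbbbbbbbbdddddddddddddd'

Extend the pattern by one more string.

ssssssssssssssslllllbbbbbbbbbbbbbbbdddddddddddddddddd

Each string has the form s^{3n} l^{n} b^{3n} d^{4n-2} (n = 1, 2, …).
For the next term, n = 5, so the run lengths are 15, 5, 15, 18.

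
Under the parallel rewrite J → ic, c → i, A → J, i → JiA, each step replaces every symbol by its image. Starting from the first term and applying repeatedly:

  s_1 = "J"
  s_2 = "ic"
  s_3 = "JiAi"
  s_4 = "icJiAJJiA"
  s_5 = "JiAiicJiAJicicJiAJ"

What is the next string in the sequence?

Rewriting the 18 symbols of JiAiicJiAJicicJiAJ one by one yields ic JiA J JiA JiA i ic JiA J ic JiA i JiA i ic JiA J ic; concatenated:

icJiAJJiAJiAiicJiAJicJiAiJiAiicJiAJic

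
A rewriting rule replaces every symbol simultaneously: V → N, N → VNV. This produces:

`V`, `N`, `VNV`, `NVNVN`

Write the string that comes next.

Apply φ to NVNVN symbol by symbol: N→VNV, V→N, N→VNV, V→N, N→VNV; joined: VNV N VNV N VNV.

VNVNVNVNVNV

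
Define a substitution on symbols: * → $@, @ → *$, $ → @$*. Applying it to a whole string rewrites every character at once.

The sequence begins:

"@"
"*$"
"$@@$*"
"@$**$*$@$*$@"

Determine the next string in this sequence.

*$@$*$@$@@$*$@@$**$@$*$@@$**$

Apply φ to @$**$*$@$*$@ symbol by symbol: @→*$, $→@$*, *→$@, *→$@, $→@$*, *→$@, $→@$*, @→*$, $→@$*, *→$@, $→@$*, @→*$; joined: *$ @$* $@ $@ @$* $@ @$* *$ @$* $@ @$* *$.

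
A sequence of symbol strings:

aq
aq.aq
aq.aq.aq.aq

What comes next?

Every step duplicates the string with '.' between the halves.
Doubling aq.aq.aq.aq with '.' between the halves:

aq.aq.aq.aq.aq.aq.aq.aq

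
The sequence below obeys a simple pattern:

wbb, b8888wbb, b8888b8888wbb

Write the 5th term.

Every step adds b8888 at the front: s(k+1) = b8888·s(k).
From b8888b8888wbb, 2 further steps: b8888b8888wbb → b8888b8888b8888wbb → (answer).

b8888b8888b8888b8888wbb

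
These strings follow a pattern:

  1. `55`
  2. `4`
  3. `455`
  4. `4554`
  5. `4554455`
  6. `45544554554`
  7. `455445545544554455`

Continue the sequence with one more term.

Each term (from the third on) is the previous term followed by the one before it: term 3 = 4·55 = 455.
Continuing: 455445545544554455 · 45544554554 gives term 8.

45544554554455445545544554554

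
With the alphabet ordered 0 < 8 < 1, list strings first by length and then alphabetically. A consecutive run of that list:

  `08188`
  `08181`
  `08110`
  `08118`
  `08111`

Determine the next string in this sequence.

The successor of 08111 increments the rightmost position that isn't already 1 and resets every position after it to 0.

01000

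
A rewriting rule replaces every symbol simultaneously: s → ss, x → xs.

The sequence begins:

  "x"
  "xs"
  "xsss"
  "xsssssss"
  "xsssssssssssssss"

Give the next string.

Rewriting the 16 symbols of xsssssssssssssss one by one yields xs ss ss ss ss ss ss ss ss ss ss ss ss ss ss ss; concatenated:

xsssssssssssssssssssssssssssssss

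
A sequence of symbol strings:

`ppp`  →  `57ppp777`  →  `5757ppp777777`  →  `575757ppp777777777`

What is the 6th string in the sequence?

5757575757ppp777777777777777

Every step adds 57 to the front and 777 to the end of the previous string.
From 575757ppp777777777, 2 further steps: 575757ppp777777777 → 57575757ppp777777777777 → (answer).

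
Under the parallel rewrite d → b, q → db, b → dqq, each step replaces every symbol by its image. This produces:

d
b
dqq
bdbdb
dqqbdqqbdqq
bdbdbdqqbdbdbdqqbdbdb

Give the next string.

dqqbdqqbdqqbdbdbdqqbdqqbdqqbdbdbdqqbdqqbdqq

Replace each of the 21 characters of bdbdbdqqbdbdbdqqbdbdb in place — dqq b dqq b dqq b db db dqq b dqq b dqq b db db dqq b dqq b dqq — and concatenate.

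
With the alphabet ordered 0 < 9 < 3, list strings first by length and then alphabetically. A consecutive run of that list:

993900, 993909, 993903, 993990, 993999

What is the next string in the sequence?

Treat 993999 as a base-3 numeral over the given alphabet and add one, carrying through any trailing 3's.

993993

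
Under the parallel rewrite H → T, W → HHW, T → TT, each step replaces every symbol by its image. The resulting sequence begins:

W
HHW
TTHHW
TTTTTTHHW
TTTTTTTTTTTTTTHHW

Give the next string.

Rewriting the 17 symbols of TTTTTTTTTTTTTTHHW one by one yields TT TT TT TT TT TT TT TT TT TT TT TT TT TT T T HHW; concatenated:

TTTTTTTTTTTTTTTTTTTTTTTTTTTTTTHHW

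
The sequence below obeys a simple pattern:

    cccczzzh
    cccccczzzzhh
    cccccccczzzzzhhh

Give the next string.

The n-th term is 2n+2 c's then n+2 z's then n h's (n = 1, 2, …).
Setting n = 4 gives 10, 6, 4 characters in each block.

cccccccccczzzzzzhhhh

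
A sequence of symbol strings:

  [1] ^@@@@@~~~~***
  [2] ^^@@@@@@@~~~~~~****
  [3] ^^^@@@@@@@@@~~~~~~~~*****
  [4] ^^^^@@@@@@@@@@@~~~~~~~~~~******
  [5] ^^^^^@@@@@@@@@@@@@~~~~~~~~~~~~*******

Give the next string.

^^^^^^@@@@@@@@@@@@@@@~~~~~~~~~~~~~~********

Reading off run lengths: ^ runs 1, 2, 3, 4, 5; @ runs 5, 7, 9, 11, 13; ~ runs 4, 6, 8, 10, 12; * runs 3, 4, 5, 6, 7 — each is linear in n, where the shown terms are n = 2, 3, 4, 5, 6.
For the next term, n = 7, so the run lengths are 6, 15, 14, 8.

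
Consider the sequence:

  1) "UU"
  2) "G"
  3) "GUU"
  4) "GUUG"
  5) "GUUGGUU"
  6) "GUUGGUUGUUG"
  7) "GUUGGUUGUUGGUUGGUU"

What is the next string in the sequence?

GUUGGUUGUUGGUUGGUUGUUGGUUGUUG

From term 3 onward, concatenate the last term with the second-to-last: G·UU = GUU, GUU·G = GUUG, …
The next term joins GUUGGUUGUUGGUUGGUU and GUUGGUUGUUG.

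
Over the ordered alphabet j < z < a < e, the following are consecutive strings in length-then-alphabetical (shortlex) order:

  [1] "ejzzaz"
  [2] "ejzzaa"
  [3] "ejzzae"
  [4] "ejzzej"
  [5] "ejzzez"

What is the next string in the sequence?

ejzzea

Find the rightmost character of ejzzez below e, bump it to the next letter, and reset everything to its right to j.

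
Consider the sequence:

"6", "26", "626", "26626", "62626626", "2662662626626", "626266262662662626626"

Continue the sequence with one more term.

From term 3 onward, concatenate the second-to-last term with the last: 6·26 = 626, 26·626 = 26626, …
So term 8 is 2662662626626·626266262662662626626.

2662662626626626266262662662626626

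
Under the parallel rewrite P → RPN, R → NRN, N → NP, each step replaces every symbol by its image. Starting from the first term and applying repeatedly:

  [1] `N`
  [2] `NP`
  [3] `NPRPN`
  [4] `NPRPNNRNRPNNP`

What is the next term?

φ(NPRPNNRNRPNNP) expands symbol-by-symbol to NP RPN NRN RPN NP NP NRN NP NRN RPN NP NP RPN; joining the 13 pieces gives the next term.

NPRPNNRNRPNNPNPNRNNPNRNRPNNPNPRPN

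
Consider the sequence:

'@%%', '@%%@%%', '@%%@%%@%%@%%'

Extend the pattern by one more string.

Each string is two copies of the previous one concatenated.
Doubling @%%@%%@%%@%%:

@%%@%%@%%@%%@%%@%%@%%@%%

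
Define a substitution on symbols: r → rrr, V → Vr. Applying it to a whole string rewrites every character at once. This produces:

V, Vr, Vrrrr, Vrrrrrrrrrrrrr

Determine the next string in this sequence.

Applying the rule to each of the 14 symbols of Vrrrrrrrrrrrrr gives the pieces Vr rrr rrr rrr rrr rrr rrr rrr rrr rrr rrr rrr rrr rrr, which concatenate to the answer.

Vrrrrrrrrrrrrrrrrrrrrrrrrrrrrrrrrrrrrrrrr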